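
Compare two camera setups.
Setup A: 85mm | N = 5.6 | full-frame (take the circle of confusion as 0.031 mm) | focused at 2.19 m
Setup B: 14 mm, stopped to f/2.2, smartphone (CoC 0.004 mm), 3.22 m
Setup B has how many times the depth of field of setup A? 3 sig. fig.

Setup A: H = 85²/(5.6×0.031) + 85 ≈ 41703.7 mm; DoF = Df − Dn = 2306.67 − 2084.57 ≈ 222.10 mm.
Setup B: H = 14²/(2.2×0.004) + 14 ≈ 22286.7 mm; DoF = Df − Dn = 3761.43 − 2814.83 ≈ 946.60 mm.
Ratio = 946.60 / 222.10 ≈ 4.26.

4.26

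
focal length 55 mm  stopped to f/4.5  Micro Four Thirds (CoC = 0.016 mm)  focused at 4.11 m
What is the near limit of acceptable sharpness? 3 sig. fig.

Hyperfocal distance H = f²/(N·c) + f = 55²/(4.5 × 0.016) + 55 = 3025/0.072 + 55 ≈ 42068.9 mm ≈ 42.07 m.
Near limit Dn = s·(H − f)/(H + s − 2f) = 4110 × (42068.9 − 55) / (42068.9 + 4110 − 2 × 55) = 4110 × 42013.9 / 46068.9 ≈ 3748.2 mm ≈ 3.75 m.

3.75 m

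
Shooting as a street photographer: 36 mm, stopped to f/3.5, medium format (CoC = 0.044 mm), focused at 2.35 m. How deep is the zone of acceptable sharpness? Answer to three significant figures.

1.40 m

Hyperfocal distance H = f²/(N·c) + f = 36²/(3.5 × 0.044) + 36 = 1296/0.154 + 36 ≈ 8451.6 mm ≈ 8.452 m.
Near limit Dn = s·(H − f)/(H + s − 2f) = 2350 × (8451.6 − 36) / (8451.6 + 2350 − 2 × 36) = 2350 × 8415.6 / 10729.6 ≈ 1843.2 mm.
Far limit Df = s·(H − f)/(H − s) = 2350 × (8451.6 − 36) / (8451.6 − 2350) = 2350 × 8415.6 / 6101.6 ≈ 3241.2 mm.
Depth of field = Df − Dn = 3241.2 − 1843.2 ≈ 1398.0 mm ≈ 1.40 m.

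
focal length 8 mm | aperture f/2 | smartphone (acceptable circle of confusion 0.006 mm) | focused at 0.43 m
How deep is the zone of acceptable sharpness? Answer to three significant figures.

Hyperfocal distance H = f²/(N·c) + f = 8²/(2 × 0.006) + 8 = 64/0.012 + 8 ≈ 5341.3 mm ≈ 5.341 m.
Near limit Dn = s·(H − f)/(H + s − 2f) = 430 × (5341.3 − 8) / (5341.3 + 430 − 2 × 8) = 430 × 5333.3 / 5755.3 ≈ 398.471 mm.
Far limit Df = s·(H − f)/(H − s) = 430 × (5341.3 − 8) / (5341.3 − 430) = 430 × 5333.3 / 4911.3 ≈ 466.947 mm.
Depth of field = Df − Dn = 466.947 − 398.471 ≈ 68.476 mm.

68.5 mm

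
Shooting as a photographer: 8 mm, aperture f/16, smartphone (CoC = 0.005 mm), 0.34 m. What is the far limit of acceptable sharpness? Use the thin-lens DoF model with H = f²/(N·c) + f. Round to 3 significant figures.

0.581 m

Hyperfocal distance H = f²/(N·c) + f = 8²/(16 × 0.005) + 8 = 64/0.08 + 8 ≈ 808.0 mm ≈ 0.808 m.
Far limit Df = s·(H − f)/(H − s) = 340 × (808.0 − 8) / (808.0 − 340) = 340 × 800.0 / 468.0 ≈ 581.20 mm ≈ 0.581 m.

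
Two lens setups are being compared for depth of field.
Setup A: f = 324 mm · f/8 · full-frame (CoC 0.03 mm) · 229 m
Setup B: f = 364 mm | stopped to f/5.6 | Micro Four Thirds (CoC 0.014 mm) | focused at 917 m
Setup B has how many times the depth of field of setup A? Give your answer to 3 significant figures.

4.28

Setup A: H = 324²/(8×0.03) + 324 ≈ 437724.0 mm; DoF = Df − Dn = 479890 − 150380 ≈ 329510 mm.
Setup B: H = 364²/(5.6×0.014) + 364 ≈ 1690364.0 mm; DoF = Df − Dn = 2003882 − 594533 ≈ 1409349 mm.
Ratio = 1409349 / 329510 ≈ 4.28.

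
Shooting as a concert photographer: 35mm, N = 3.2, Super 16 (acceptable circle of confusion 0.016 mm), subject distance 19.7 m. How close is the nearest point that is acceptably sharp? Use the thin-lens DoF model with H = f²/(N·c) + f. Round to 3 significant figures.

10.8 m

Hyperfocal distance H = f²/(N·c) + f = 35²/(3.2 × 0.016) + 35 = 1225/0.0512 + 35 ≈ 23960.8 mm ≈ 23.96 m.
Near limit Dn = s·(H − f)/(H + s − 2f) = 19700 × (23960.8 − 35) / (23960.8 + 19700 − 2 × 35) = 19700 × 23925.8 / 43590.8 ≈ 10813 mm ≈ 10.8 m.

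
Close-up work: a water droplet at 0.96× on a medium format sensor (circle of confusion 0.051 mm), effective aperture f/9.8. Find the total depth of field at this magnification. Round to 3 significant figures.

At magnification m, DoF ≈ 2·N_eff·c/m² = 2 × 9.8 × 0.051 / 0.96² = 0.9996 / 0.9216 ≈ 1.08 mm.

1.08 mm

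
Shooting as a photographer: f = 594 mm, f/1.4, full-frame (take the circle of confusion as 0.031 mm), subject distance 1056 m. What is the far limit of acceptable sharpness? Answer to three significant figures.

Hyperfocal distance H = f²/(N·c) + f = 594²/(1.4 × 0.031) + 594 = 352836/0.0434 + 594 ≈ 8130455.8 mm ≈ 8130 m.
Far limit Df = s·(H − f)/(H − s) = 1056000 × (8130455.8 − 594) / (8130455.8 − 1056000) = 1056000 × 8129861.8 / 7074455.8 ≈ 1213540 mm ≈ 1210 m.

1210 m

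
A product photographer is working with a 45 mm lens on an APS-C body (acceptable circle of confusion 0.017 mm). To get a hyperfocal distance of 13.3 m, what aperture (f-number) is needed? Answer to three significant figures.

Rearrange H = f²/(N·c) + f for N: N = f² / ((H − f)·c).
N = 45² / ((13300 − 45) × 0.017) = 2025 / 225.3 ≈ 8.99.

f/8.99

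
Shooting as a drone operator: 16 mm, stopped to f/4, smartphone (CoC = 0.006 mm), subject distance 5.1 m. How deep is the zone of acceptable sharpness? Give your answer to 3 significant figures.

6.29 m

Hyperfocal distance H = f²/(N·c) + f = 16²/(4 × 0.006) + 16 = 256/0.024 + 16 ≈ 10682.7 mm ≈ 10.68 m.
Near limit Dn = s·(H − f)/(H + s − 2f) = 5100 × (10682.7 − 16) / (10682.7 + 5100 − 2 × 16) = 5100 × 10666.7 / 15750.7 ≈ 3453.8 mm.
Far limit Df = s·(H − f)/(H − s) = 5100 × (10682.7 − 16) / (10682.7 − 5100) = 5100 × 10666.7 / 5582.7 ≈ 9744.4 mm.
Depth of field = Df − Dn = 9744.4 − 3453.8 ≈ 6290.6 mm ≈ 6.29 m.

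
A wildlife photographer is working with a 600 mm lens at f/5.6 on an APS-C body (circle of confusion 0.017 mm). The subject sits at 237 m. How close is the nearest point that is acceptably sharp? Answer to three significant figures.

223 m

Hyperfocal distance H = f²/(N·c) + f = 600²/(5.6 × 0.017) + 600 = 360000/0.0952 + 600 ≈ 3782112.6 mm ≈ 3782 m.
Near limit Dn = s·(H − f)/(H + s − 2f) = 237000 × (3782112.6 − 600) / (3782112.6 + 237000 − 2 × 600) = 237000 × 3781512.6 / 4017912.6 ≈ 223056 mm ≈ 223 m.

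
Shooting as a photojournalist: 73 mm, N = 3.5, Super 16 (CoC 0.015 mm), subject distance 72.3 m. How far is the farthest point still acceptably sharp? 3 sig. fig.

Hyperfocal distance H = f²/(N·c) + f = 73²/(3.5 × 0.015) + 73 = 5329/0.0525 + 73 ≈ 101577.8 mm ≈ 101.6 m.
Far limit Df = s·(H − f)/(H − s) = 72300 × (101577.8 − 73) / (101577.8 − 72300) = 72300 × 101504.8 / 29277.8 ≈ 250661 mm ≈ 251 m.

251 m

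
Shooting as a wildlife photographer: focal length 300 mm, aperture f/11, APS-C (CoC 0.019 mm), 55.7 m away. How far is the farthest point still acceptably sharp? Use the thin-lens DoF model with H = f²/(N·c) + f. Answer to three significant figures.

63.9 m

Hyperfocal distance H = f²/(N·c) + f = 300²/(11 × 0.019) + 300 = 90000/0.209 + 300 ≈ 430922.0 mm ≈ 430.9 m.
Far limit Df = s·(H − f)/(H − s) = 55700 × (430922.0 − 300) / (430922.0 − 55700) = 55700 × 430622.0 / 375222.0 ≈ 63924 mm ≈ 63.9 m.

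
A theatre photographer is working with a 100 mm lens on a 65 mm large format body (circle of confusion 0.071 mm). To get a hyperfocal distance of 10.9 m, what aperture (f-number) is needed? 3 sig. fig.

f/13

Rearrange H = f²/(N·c) + f for N: N = f² / ((H − f)·c).
N = 100² / ((10900 − 100) × 0.071) = 10000 / 766.8 ≈ 13.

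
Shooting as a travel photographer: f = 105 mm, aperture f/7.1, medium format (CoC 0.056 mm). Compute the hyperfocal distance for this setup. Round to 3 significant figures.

Hyperfocal distance H = f²/(N·c) + f = 105²/(7.1 × 0.056) + 105 = 11025/0.3976 + 105 ≈ 27833.9 mm ≈ 27.8 m.

27.8 m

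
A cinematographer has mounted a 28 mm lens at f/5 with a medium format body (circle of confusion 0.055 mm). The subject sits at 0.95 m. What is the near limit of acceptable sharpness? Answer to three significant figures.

0.718 m

Hyperfocal distance H = f²/(N·c) + f = 28²/(5 × 0.055) + 28 = 784/0.275 + 28 ≈ 2878.9 mm ≈ 2.879 m.
Near limit Dn = s·(H − f)/(H + s − 2f) = 950 × (2878.9 − 28) / (2878.9 + 950 − 2 × 28) = 950 × 2850.9 / 3772.9 ≈ 717.84 mm ≈ 0.718 m.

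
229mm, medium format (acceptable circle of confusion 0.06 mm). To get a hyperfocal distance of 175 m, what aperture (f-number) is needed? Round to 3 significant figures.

Rearrange H = f²/(N·c) + f for N: N = f² / ((H − f)·c).
N = 229² / ((175000 − 229) × 0.06) = 52441 / 10486 ≈ 5.

f/5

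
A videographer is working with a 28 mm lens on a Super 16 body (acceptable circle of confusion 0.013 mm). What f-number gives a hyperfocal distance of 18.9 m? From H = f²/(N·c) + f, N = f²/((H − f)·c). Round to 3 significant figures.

Rearrange H = f²/(N·c) + f for N: N = f² / ((H − f)·c).
N = 28² / ((18900 − 28) × 0.013) = 784 / 245.3 ≈ 3.20.

f/3.20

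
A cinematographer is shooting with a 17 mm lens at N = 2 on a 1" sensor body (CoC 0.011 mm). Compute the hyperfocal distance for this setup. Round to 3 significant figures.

13.2 m

Hyperfocal distance H = f²/(N·c) + f = 17²/(2 × 0.011) + 17 = 289/0.022 + 17 ≈ 13153.4 mm ≈ 13.2 m.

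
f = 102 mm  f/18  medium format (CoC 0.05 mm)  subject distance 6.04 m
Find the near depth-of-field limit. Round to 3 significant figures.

Hyperfocal distance H = f²/(N·c) + f = 102²/(18 × 0.05) + 102 = 10404/0.9 + 102 ≈ 11662.0 mm ≈ 11.66 m.
Near limit Dn = s·(H − f)/(H + s − 2f) = 6040 × (11662.0 − 102) / (11662.0 + 6040 − 2 × 102) = 6040 × 11560.0 / 17498.0 ≈ 3990.3 mm ≈ 3.99 m.

3.99 m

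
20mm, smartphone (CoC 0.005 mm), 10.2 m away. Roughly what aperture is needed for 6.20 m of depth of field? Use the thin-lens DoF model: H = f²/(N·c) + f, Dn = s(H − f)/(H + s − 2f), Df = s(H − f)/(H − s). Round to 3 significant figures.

Write h = H − f = f²/(N·c). The thin-lens limits are Dn = s·h/(h + (s−f)) and Df = s·h/(h − (s−f)), so DoF = Df − Dn = 2·s·(s−f)·h / (h² − (s−f)²).
That is a quadratic in h: DoF·h² − 2·s·(s−f)·h − DoF·(s−f)² = 0 ⇒ h = (s−f)·(s + √(s² + DoF²)) / DoF = 10180 × (10200 + √(10200² + 6200²)) / 6200 = 10180 × (10200 + 11936.5) / 6200 ≈ 36347 mm.
Then N = f²/(c·h) = 20² / (0.005 × 36347) = 400 / 181.73 ≈ 2.20.

f/2.20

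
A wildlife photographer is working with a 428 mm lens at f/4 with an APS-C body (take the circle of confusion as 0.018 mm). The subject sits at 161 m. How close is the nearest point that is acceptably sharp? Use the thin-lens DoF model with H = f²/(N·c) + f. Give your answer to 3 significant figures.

151 m

Hyperfocal distance H = f²/(N·c) + f = 428²/(4 × 0.018) + 428 = 183184/0.072 + 428 ≈ 2544650.2 mm ≈ 2545 m.
Near limit Dn = s·(H − f)/(H + s − 2f) = 161000 × (2544650.2 − 428) / (2544650.2 + 161000 − 2 × 428) = 161000 × 2544222.2 / 2704794.2 ≈ 151442 mm ≈ 151 m.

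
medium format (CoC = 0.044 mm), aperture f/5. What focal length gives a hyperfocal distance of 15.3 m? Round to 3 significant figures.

57.9 mm

From H = f²/(N·c) + f, with f ≪ H: f ≈ √(H·N·c) = √(15300 × 5 × 0.044) = √3366.0 ≈ 58.02 mm.
Exact: f² + N·c·f − N·c·H = 0 ⇒ f = (−N·c + √((N·c)² + 4·N·c·H))/2 = (−0.22 + √13464)/2 ≈ 57.907 mm ≈ 57.9 mm.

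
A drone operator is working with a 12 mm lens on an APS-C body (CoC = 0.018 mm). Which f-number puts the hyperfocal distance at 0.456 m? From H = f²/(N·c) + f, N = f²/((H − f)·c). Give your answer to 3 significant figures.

Rearrange H = f²/(N·c) + f for N: N = f² / ((H − f)·c).
N = 12² / ((456 − 12) × 0.018) = 144 / 7.992 ≈ 18.

f/18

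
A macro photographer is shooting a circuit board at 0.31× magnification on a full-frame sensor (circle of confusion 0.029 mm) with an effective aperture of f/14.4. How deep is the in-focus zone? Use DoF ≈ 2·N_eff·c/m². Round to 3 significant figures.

At magnification m, DoF ≈ 2·N_eff·c/m² = 2 × 14.4 × 0.029 / 0.31² = 0.8352 / 0.0961 ≈ 8.69 mm.

8.69 mm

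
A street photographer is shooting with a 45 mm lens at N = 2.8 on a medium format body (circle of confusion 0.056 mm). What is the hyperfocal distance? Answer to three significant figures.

Hyperfocal distance H = f²/(N·c) + f = 45²/(2.8 × 0.056) + 45 = 2025/0.1568 + 45 ≈ 12959.5 mm ≈ 13.0 m.

13.0 m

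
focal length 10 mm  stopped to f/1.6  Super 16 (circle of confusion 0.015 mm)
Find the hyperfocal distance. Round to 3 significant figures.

4.18 m

Hyperfocal distance H = f²/(N·c) + f = 10²/(1.6 × 0.015) + 10 = 100/0.024 + 10 ≈ 4176.7 mm ≈ 4.18 m.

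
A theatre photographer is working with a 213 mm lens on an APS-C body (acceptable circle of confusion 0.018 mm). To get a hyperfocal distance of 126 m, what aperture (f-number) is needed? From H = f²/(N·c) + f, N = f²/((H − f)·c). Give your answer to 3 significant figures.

Rearrange H = f²/(N·c) + f for N: N = f² / ((H − f)·c).
N = 213² / ((126000 − 213) × 0.018) = 45369 / 2264 ≈ 20.

f/20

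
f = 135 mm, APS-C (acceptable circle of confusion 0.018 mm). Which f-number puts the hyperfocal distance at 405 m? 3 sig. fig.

f/2.50

Rearrange H = f²/(N·c) + f for N: N = f² / ((H − f)·c).
N = 135² / ((405000 − 135) × 0.018) = 18225 / 7288 ≈ 2.50.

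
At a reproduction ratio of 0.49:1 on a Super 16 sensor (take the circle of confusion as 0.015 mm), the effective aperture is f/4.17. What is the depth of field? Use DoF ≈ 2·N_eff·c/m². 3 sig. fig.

0.521 mm

At magnification m, DoF ≈ 2·N_eff·c/m² = 2 × 4.17 × 0.015 / 0.49² = 0.1251 / 0.2401 ≈ 0.521 mm.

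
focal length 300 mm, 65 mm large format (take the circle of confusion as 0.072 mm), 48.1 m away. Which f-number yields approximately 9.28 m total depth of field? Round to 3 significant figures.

f/2.50

Write h = H − f = f²/(N·c). The thin-lens limits are Dn = s·h/(h + (s−f)) and Df = s·h/(h − (s−f)), so DoF = Df − Dn = 2·s·(s−f)·h / (h² − (s−f)²).
That is a quadratic in h: DoF·h² − 2·s·(s−f)·h − DoF·(s−f)² = 0 ⇒ h = (s−f)·(s + √(s² + DoF²)) / DoF = 47800 × (48100 + √(48100² + 9280²)) / 9280 = 47800 × (48100 + 48987.0) / 9280 ≈ 500082 mm.
Then N = f²/(c·h) = 300² / (0.072 × 500082) = 90000 / 36006 ≈ 2.50.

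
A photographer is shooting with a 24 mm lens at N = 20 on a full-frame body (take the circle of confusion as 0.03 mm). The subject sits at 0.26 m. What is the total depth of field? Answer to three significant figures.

Hyperfocal distance H = f²/(N·c) + f = 24²/(20 × 0.03) + 24 = 576/0.6 + 24 ≈ 984.0 mm ≈ 0.984 m.
Near limit Dn = s·(H − f)/(H + s − 2f) = 260 × (984.0 − 24) / (984.0 + 260 − 2 × 24) = 260 × 960.0 / 1196.0 ≈ 208.70 mm.
Far limit Df = s·(H − f)/(H − s) = 260 × (984.0 − 24) / (984.0 − 260) = 260 × 960.0 / 724.0 ≈ 344.75 mm.
Depth of field = Df − Dn = 344.75 − 208.70 ≈ 136.05 mm.

136 mm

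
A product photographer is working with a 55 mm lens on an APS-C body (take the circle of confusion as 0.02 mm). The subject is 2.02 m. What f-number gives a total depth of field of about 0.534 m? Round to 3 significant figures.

f/10

Write h = H − f = f²/(N·c). The thin-lens limits are Dn = s·h/(h + (s−f)) and Df = s·h/(h − (s−f)), so DoF = Df − Dn = 2·s·(s−f)·h / (h² − (s−f)²).
That is a quadratic in h: DoF·h² − 2·s·(s−f)·h − DoF·(s−f)² = 0 ⇒ h = (s−f)·(s + √(s² + DoF²)) / DoF = 1965 × (2020 + √(2020² + 534²)) / 534 = 1965 × (2020 + 2089.39) / 534 ≈ 15122 mm.
Then N = f²/(c·h) = 55² / (0.02 × 15122) = 3025 / 302.43 ≈ 10.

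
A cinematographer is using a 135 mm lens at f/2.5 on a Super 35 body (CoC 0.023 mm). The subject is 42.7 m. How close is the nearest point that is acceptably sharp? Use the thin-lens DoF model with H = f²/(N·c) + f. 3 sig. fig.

Hyperfocal distance H = f²/(N·c) + f = 135²/(2.5 × 0.023) + 135 = 18225/0.0575 + 135 ≈ 317091.5 mm ≈ 317.1 m.
Near limit Dn = s·(H − f)/(H + s − 2f) = 42700 × (317091.5 − 135) / (317091.5 + 42700 − 2 × 135) = 42700 × 316956.5 / 359521.5 ≈ 37645 mm ≈ 37.6 m.

37.6 m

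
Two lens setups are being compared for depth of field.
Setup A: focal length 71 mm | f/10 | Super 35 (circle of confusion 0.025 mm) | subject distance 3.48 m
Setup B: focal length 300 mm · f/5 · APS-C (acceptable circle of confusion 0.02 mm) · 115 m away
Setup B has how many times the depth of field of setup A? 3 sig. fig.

24.6

Setup A: H = 71²/(10×0.025) + 71 ≈ 20235.0 mm; DoF = Df − Dn = 4188.0 − 2976.7 ≈ 1211.3 mm.
Setup B: H = 300²/(5×0.02) + 300 ≈ 900300.0 mm; DoF = Df − Dn = 131797 − 102001 ≈ 29796 mm.
Ratio = 29796 / 1211.3 ≈ 24.6.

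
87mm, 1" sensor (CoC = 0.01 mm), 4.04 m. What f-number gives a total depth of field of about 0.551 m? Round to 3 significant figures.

f/13

Write h = H − f = f²/(N·c). The thin-lens limits are Dn = s·h/(h + (s−f)) and Df = s·h/(h − (s−f)), so DoF = Df − Dn = 2·s·(s−f)·h / (h² − (s−f)²).
That is a quadratic in h: DoF·h² − 2·s·(s−f)·h − DoF·(s−f)² = 0 ⇒ h = (s−f)·(s + √(s² + DoF²)) / DoF = 3953 × (4040 + √(4040² + 551²)) / 551 = 3953 × (4040 + 4077.40) / 551 ≈ 58236 mm.
Then N = f²/(c·h) = 87² / (0.01 × 58236) = 7569 / 582.36 ≈ 13.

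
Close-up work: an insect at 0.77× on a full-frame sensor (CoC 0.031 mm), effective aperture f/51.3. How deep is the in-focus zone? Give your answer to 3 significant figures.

5.36 mm

At magnification m, DoF ≈ 2·N_eff·c/m² = 2 × 51.3 × 0.031 / 0.77² = 3.181 / 0.5929 ≈ 5.36 mm.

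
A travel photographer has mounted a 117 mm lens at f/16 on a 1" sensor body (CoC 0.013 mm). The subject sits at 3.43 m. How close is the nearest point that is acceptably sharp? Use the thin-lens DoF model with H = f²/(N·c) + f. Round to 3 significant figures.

Hyperfocal distance H = f²/(N·c) + f = 117²/(16 × 0.013) + 117 = 13689/0.208 + 117 ≈ 65929.5 mm ≈ 65.93 m.
Near limit Dn = s·(H − f)/(H + s − 2f) = 3430 × (65929.5 − 117) / (65929.5 + 3430 − 2 × 117) = 3430 × 65812.5 / 69125.5 ≈ 3265.6 mm ≈ 3.27 m.

3.27 m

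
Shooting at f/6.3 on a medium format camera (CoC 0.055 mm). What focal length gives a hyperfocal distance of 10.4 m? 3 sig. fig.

59.9 mm

From H = f²/(N·c) + f, with f ≪ H: f ≈ √(H·N·c) = √(10400 × 6.3 × 0.055) = √3603.6 ≈ 60.03 mm.
Exact: f² + N·c·f − N·c·H = 0 ⇒ f = (−N·c + √((N·c)² + 4·N·c·H))/2 = (−0.3465 + √14415)/2 ≈ 59.857 mm ≈ 59.9 mm.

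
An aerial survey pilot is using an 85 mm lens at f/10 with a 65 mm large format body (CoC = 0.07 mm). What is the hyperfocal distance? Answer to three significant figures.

Hyperfocal distance H = f²/(N·c) + f = 85²/(10 × 0.07) + 85 = 7225/0.7 + 85 ≈ 10406.4 mm ≈ 10.4 m.

10.4 m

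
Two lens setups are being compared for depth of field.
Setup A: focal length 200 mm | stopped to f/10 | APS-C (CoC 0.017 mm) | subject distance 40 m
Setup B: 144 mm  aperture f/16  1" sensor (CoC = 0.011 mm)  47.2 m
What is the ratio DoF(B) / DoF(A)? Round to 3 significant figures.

Setup A: H = 200²/(10×0.017) + 200 ≈ 235494.1 mm; DoF = Df − Dn = 48143 − 34213 ≈ 13930 mm.
Setup B: H = 144²/(16×0.011) + 144 ≈ 117962.2 mm; DoF = Df − Dn = 78587 − 33729 ≈ 44858 mm.
Ratio = 44858 / 13930 ≈ 3.22.

3.22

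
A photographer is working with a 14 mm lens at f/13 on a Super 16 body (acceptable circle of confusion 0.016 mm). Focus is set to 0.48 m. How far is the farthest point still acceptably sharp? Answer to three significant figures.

Hyperfocal distance H = f²/(N·c) + f = 14²/(13 × 0.016) + 14 = 196/0.208 + 14 ≈ 956.3 mm ≈ 0.956 m.
Far limit Df = s·(H − f)/(H − s) = 480 × (956.3 − 14) / (956.3 − 480) = 480 × 942.3 / 476.3 ≈ 949.61 mm ≈ 0.950 m.

0.950 m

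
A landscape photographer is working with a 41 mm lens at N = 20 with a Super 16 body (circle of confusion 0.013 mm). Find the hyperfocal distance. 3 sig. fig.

Hyperfocal distance H = f²/(N·c) + f = 41²/(20 × 0.013) + 41 = 1681/0.26 + 41 ≈ 6506.4 mm ≈ 6.51 m.

6.51 m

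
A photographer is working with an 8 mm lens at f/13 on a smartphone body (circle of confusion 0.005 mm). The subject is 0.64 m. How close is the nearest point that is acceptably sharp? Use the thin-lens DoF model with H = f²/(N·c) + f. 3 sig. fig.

Hyperfocal distance H = f²/(N·c) + f = 8²/(13 × 0.005) + 8 = 64/0.065 + 8 ≈ 992.6 mm ≈ 0.993 m.
Near limit Dn = s·(H − f)/(H + s − 2f) = 640 × (992.6 − 8) / (992.6 + 640 − 2 × 8) = 640 × 984.6 / 1616.6 ≈ 389.80 mm.

390 mm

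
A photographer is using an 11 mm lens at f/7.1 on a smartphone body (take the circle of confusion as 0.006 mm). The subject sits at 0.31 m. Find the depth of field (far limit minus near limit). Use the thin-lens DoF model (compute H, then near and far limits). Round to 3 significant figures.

Hyperfocal distance H = f²/(N·c) + f = 11²/(7.1 × 0.006) + 11 = 121/0.0426 + 11 ≈ 2851.4 mm ≈ 2.851 m.
Near limit Dn = s·(H − f)/(H + s − 2f) = 310 × (2851.4 − 11) / (2851.4 + 310 − 2 × 11) = 310 × 2840.4 / 3139.4 ≈ 280.475 mm.
Far limit Df = s·(H − f)/(H − s) = 310 × (2851.4 − 11) / (2851.4 − 310) = 310 × 2840.4 / 2541.4 ≈ 346.472 mm.
Depth of field = Df − Dn = 346.472 − 280.475 ≈ 65.997 mm.

66.0 mm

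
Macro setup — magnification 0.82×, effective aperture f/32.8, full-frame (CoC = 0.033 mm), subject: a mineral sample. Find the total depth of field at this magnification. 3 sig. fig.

3.22 mm

At magnification m, DoF ≈ 2·N_eff·c/m² = 2 × 32.8 × 0.033 / 0.82² = 2.165 / 0.6724 ≈ 3.22 mm.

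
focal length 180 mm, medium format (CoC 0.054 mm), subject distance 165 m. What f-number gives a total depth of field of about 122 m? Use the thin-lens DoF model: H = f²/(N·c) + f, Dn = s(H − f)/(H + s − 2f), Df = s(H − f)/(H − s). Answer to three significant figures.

Write h = H − f = f²/(N·c). The thin-lens limits are Dn = s·h/(h + (s−f)) and Df = s·h/(h − (s−f)), so DoF = Df − Dn = 2·s·(s−f)·h / (h² − (s−f)²).
That is a quadratic in h: DoF·h² − 2·s·(s−f)·h − DoF·(s−f)² = 0 ⇒ h = (s−f)·(s + √(s² + DoF²)) / DoF = 164820 × (165000 + √(165000² + 122000²)) / 122000 = 164820 × (165000 + 205205) / 122000 ≈ 500141 mm.
Then N = f²/(c·h) = 180² / (0.054 × 500141) = 32400 / 27008 ≈ 1.20.

f/1.20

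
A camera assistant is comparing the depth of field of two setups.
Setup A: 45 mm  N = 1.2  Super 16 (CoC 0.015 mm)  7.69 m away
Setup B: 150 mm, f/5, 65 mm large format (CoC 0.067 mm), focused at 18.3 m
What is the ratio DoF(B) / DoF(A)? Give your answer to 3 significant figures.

Setup A: H = 45²/(1.2×0.015) + 45 ≈ 112545.0 mm; DoF = Df − Dn = 8250.7 − 7200.7 ≈ 1050.0 mm.
Setup B: H = 150²/(5×0.067) + 150 ≈ 67314.2 mm; DoF = Df − Dn = 25077 − 14407 ≈ 10670 mm.
Ratio = 10670 / 1050.0 ≈ 10.2.

10.2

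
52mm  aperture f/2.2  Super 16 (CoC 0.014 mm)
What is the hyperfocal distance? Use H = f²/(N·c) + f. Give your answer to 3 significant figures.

87.8 m

Hyperfocal distance H = f²/(N·c) + f = 52²/(2.2 × 0.014) + 52 = 2704/0.0308 + 52 ≈ 87844.2 mm ≈ 87.8 m.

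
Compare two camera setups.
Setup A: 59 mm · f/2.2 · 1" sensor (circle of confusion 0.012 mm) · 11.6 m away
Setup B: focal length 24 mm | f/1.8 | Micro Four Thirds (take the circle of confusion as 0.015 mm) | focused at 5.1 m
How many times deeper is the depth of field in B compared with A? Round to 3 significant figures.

1.26

Setup A: H = 59²/(2.2×0.012) + 59 ≈ 131915.1 mm; DoF = Df − Dn = 12712.7 − 10666.4 ≈ 2046.3 mm.
Setup B: H = 24²/(1.8×0.015) + 24 ≈ 21357.3 mm; DoF = Df − Dn = 6692.4 − 4119.8 ≈ 2572.6 mm.
Ratio = 2572.6 / 2046.3 ≈ 1.26.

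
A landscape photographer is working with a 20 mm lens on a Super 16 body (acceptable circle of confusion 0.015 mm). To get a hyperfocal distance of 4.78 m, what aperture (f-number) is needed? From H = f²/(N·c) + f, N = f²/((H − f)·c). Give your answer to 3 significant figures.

f/5.60

Rearrange H = f²/(N·c) + f for N: N = f² / ((H − f)·c).
N = 20² / ((4780 − 20) × 0.015) = 400 / 71.40 ≈ 5.60.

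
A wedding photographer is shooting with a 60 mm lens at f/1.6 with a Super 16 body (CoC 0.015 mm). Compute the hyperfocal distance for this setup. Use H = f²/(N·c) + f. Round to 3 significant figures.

150 m

Hyperfocal distance H = f²/(N·c) + f = 60²/(1.6 × 0.015) + 60 = 3600/0.024 + 60 ≈ 150060.0 mm ≈ 150 m.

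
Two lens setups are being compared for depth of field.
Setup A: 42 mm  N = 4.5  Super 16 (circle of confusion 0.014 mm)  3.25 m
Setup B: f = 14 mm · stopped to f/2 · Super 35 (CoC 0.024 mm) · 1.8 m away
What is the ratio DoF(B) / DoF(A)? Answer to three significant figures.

Setup A: H = 42²/(4.5×0.014) + 42 ≈ 28042.0 mm; DoF = Df − Dn = 3670.54 − 2915.92 ≈ 754.62 mm.
Setup B: H = 14²/(2×0.024) + 14 ≈ 4097.3 mm; DoF = Df − Dn = 3199.4 − 1252.3 ≈ 1947.1 mm.
Ratio = 1947.1 / 754.62 ≈ 2.58.

2.58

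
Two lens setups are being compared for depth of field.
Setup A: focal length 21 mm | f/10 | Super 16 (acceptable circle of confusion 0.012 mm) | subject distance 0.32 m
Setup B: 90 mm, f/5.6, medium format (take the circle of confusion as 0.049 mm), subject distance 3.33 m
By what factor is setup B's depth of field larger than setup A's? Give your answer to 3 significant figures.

Setup A: H = 21²/(10×0.012) + 21 ≈ 3696.0 mm; DoF = Df − Dn = 348.341 − 295.924 ≈ 52.417 mm.
Setup B: H = 90²/(5.6×0.049) + 90 ≈ 29609.0 mm; DoF = Df − Dn = 3740.56 − 3000.65 ≈ 739.91 mm.
Ratio = 739.91 / 52.417 ≈ 14.1.

14.1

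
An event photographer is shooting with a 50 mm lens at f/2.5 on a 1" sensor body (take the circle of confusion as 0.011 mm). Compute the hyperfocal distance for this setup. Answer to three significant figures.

91.0 m

Hyperfocal distance H = f²/(N·c) + f = 50²/(2.5 × 0.011) + 50 = 2500/0.0275 + 50 ≈ 90959.1 mm ≈ 91.0 m.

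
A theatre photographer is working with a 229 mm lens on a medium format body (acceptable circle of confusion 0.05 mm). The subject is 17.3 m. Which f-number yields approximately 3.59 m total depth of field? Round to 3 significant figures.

f/6.31

Write h = H − f = f²/(N·c). The thin-lens limits are Dn = s·h/(h + (s−f)) and Df = s·h/(h − (s−f)), so DoF = Df − Dn = 2·s·(s−f)·h / (h² − (s−f)²).
That is a quadratic in h: DoF·h² − 2·s·(s−f)·h − DoF·(s−f)² = 0 ⇒ h = (s−f)·(s + √(s² + DoF²)) / DoF = 17071 × (17300 + √(17300² + 3590²)) / 3590 = 17071 × (17300 + 17668.6) / 3590 ≈ 166281 mm.
Then N = f²/(c·h) = 229² / (0.05 × 166281) = 52441 / 8314.0 ≈ 6.31.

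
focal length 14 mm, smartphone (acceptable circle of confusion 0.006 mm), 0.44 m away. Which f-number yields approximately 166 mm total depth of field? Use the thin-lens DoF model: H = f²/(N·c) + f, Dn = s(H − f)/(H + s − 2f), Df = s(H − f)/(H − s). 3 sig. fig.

Write h = H − f = f²/(N·c). The thin-lens limits are Dn = s·h/(h + (s−f)) and Df = s·h/(h − (s−f)), so DoF = Df − Dn = 2·s·(s−f)·h / (h² − (s−f)²).
That is a quadratic in h: DoF·h² − 2·s·(s−f)·h − DoF·(s−f)² = 0 ⇒ h = (s−f)·(s + √(s² + DoF²)) / DoF = 426 × (440 + √(440² + 166²)) / 166 = 426 × (440 + 470.272) / 166 ≈ 2336.0 mm.
Then N = f²/(c·h) = 14² / (0.006 × 2336.0) = 196 / 14.016 ≈ 14.

f/14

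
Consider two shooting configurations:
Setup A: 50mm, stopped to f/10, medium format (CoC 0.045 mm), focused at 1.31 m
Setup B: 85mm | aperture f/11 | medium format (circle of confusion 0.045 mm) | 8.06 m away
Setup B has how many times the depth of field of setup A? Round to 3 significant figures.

20.0

Setup A: H = 50²/(10×0.045) + 50 ≈ 5605.6 mm; DoF = Df − Dn = 1694.26 − 1067.82 ≈ 626.44 mm.
Setup B: H = 85²/(11×0.045) + 85 ≈ 14681.0 mm; DoF = Df − Dn = 17768 − 5212 ≈ 12556 mm.
Ratio = 12556 / 626.44 ≈ 20.0.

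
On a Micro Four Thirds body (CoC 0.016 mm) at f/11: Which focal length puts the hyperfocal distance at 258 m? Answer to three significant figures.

213 mm

From H = f²/(N·c) + f, with f ≪ H: f ≈ √(H·N·c) = √(258000 × 11 × 0.016) = √45408 ≈ 213.1 mm.
The +f correction barely moves this — solving exactly, f² + N·c·f − N·c·H = 0 ⇒ f = (−N·c + √((N·c)² + 4·N·c·H))/2 = (−0.176 + √181632)/2 ≈ 213.00 mm, so f ≈ 213 mm.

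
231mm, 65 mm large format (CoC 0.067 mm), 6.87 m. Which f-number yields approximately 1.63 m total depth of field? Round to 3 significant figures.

Write h = H − f = f²/(N·c). The thin-lens limits are Dn = s·h/(h + (s−f)) and Df = s·h/(h − (s−f)), so DoF = Df − Dn = 2·s·(s−f)·h / (h² − (s−f)²).
That is a quadratic in h: DoF·h² − 2·s·(s−f)·h − DoF·(s−f)² = 0 ⇒ h = (s−f)·(s + √(s² + DoF²)) / DoF = 6639 × (6870 + √(6870² + 1630²)) / 1630 = 6639 × (6870 + 7060.72) / 1630 ≈ 56740 mm.
Then N = f²/(c·h) = 231² / (0.067 × 56740) = 53361 / 3801.6 ≈ 14.

f/14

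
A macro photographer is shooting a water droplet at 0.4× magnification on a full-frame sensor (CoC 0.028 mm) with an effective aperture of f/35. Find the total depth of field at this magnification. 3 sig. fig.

12.2 mm

At magnification m, DoF ≈ 2·N_eff·c/m² = 2 × 35 × 0.028 / 0.4² = 1.96 / 0.16 ≈ 12.2 mm.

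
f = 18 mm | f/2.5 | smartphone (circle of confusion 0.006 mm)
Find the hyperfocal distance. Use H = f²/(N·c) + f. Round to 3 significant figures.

Hyperfocal distance H = f²/(N·c) + f = 18²/(2.5 × 0.006) + 18 = 324/0.015 + 18 ≈ 21618.0 mm ≈ 21.6 m.

21.6 m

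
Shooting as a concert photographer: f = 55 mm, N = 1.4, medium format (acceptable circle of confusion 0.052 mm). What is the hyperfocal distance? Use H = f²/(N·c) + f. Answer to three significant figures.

41.6 m

Hyperfocal distance H = f²/(N·c) + f = 55²/(1.4 × 0.052) + 55 = 3025/0.0728 + 55 ≈ 41607.2 mm ≈ 41.6 m.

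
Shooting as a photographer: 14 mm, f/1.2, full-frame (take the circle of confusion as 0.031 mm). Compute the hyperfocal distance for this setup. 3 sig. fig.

Hyperfocal distance H = f²/(N·c) + f = 14²/(1.2 × 0.031) + 14 = 196/0.0372 + 14 ≈ 5282.8 mm ≈ 5.28 m.

5.28 m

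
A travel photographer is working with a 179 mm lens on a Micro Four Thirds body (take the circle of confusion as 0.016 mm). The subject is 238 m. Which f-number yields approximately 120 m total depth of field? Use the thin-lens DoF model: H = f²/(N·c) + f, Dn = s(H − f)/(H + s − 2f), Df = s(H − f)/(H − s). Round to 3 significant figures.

f/2.00

Write h = H − f = f²/(N·c). The thin-lens limits are Dn = s·h/(h + (s−f)) and Df = s·h/(h − (s−f)), so DoF = Df − Dn = 2·s·(s−f)·h / (h² − (s−f)²).
That is a quadratic in h: DoF·h² − 2·s·(s−f)·h − DoF·(s−f)² = 0 ⇒ h = (s−f)·(s + √(s² + DoF²)) / DoF = 237821 × (238000 + √(238000² + 120000²)) / 120000 = 237821 × (238000 + 266541) / 120000 ≈ 999920 mm.
Then N = f²/(c·h) = 179² / (0.016 × 999920) = 32041 / 15999 ≈ 2.00.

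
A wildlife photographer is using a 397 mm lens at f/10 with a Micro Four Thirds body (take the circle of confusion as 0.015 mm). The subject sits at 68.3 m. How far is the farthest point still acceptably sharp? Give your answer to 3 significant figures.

73.0 m

Hyperfocal distance H = f²/(N·c) + f = 397²/(10 × 0.015) + 397 = 157609/0.15 + 397 ≈ 1051123.7 mm ≈ 1051 m.
Far limit Df = s·(H − f)/(H − s) = 68300 × (1051123.7 − 397) / (1051123.7 − 68300) = 68300 × 1050726.7 / 982823.7 ≈ 73019 mm ≈ 73.0 m.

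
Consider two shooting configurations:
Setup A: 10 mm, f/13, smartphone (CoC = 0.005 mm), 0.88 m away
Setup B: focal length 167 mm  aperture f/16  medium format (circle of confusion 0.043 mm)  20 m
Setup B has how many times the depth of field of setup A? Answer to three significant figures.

Setup A: H = 10²/(13×0.005) + 10 ≈ 1548.5 mm; DoF = Df − Dn = 2025.3 − 562.1 ≈ 1463.2 mm.
Setup B: H = 167²/(16×0.043) + 167 ≈ 40703.3 mm; DoF = Df − Dn = 39159 − 13429 ≈ 25730 mm.
Ratio = 25730 / 1463.2 ≈ 17.6.

17.6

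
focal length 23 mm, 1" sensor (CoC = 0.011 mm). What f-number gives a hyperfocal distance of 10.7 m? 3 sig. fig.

f/4.50

Rearrange H = f²/(N·c) + f for N: N = f² / ((H − f)·c).
N = 23² / ((10700 − 23) × 0.011) = 529 / 117.4 ≈ 4.50.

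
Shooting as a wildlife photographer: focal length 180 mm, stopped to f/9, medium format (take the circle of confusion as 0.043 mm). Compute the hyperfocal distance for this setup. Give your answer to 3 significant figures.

Hyperfocal distance H = f²/(N·c) + f = 180²/(9 × 0.043) + 180 = 32400/0.387 + 180 ≈ 83900.9 mm ≈ 83.9 m.

83.9 m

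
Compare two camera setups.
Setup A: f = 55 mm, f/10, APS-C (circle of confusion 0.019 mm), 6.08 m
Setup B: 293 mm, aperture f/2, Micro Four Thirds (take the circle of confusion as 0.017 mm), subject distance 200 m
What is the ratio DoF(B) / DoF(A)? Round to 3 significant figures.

5.93

Setup A: H = 55²/(10×0.019) + 55 ≈ 15976.1 mm; DoF = Df − Dn = 9781.7 − 4410.8 ≈ 5370.9 mm.
Setup B: H = 293²/(2×0.017) + 293 ≈ 2525263.6 mm; DoF = Df − Dn = 217177 − 185341 ≈ 31836 mm.
Ratio = 31836 / 5370.9 ≈ 5.93.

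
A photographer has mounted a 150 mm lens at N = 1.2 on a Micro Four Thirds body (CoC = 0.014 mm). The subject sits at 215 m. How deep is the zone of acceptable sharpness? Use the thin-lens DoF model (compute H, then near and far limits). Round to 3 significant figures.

Hyperfocal distance H = f²/(N·c) + f = 150²/(1.2 × 0.014) + 150 = 22500/0.0168 + 150 ≈ 1339435.7 mm ≈ 1339 m.
Near limit Dn = s·(H − f)/(H + s − 2f) = 215000 × (1339435.7 − 150) / (1339435.7 + 215000 − 2 × 150) = 215000 × 1339285.7 / 1554135.7 ≈ 185278 mm.
Far limit Df = s·(H − f)/(H − s) = 215000 × (1339435.7 − 150) / (1339435.7 − 215000) = 215000 × 1339285.7 / 1124435.7 ≈ 256081 mm.
Depth of field = Df − Dn = 256081 − 185278 ≈ 70803 mm ≈ 70.8 m.

70.8 m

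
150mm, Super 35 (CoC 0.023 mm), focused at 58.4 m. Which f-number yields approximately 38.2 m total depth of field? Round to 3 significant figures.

f/5

Write h = H − f = f²/(N·c). The thin-lens limits are Dn = s·h/(h + (s−f)) and Df = s·h/(h − (s−f)), so DoF = Df − Dn = 2·s·(s−f)·h / (h² − (s−f)²).
That is a quadratic in h: DoF·h² − 2·s·(s−f)·h − DoF·(s−f)² = 0 ⇒ h = (s−f)·(s + √(s² + DoF²)) / DoF = 58250 × (58400 + √(58400² + 38200²)) / 38200 = 58250 × (58400 + 69784.0) / 38200 ≈ 195464 mm.
Then N = f²/(c·h) = 150² / (0.023 × 195464) = 22500 / 4495.7 ≈ 5.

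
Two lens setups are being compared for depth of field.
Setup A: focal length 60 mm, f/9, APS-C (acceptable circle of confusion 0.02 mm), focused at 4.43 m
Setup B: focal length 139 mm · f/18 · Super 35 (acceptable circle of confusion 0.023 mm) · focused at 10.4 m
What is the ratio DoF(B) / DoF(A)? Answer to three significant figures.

Setup A: H = 60²/(9×0.02) + 60 ≈ 20060.0 mm; DoF = Df − Dn = 5668.6 − 3635.6 ≈ 2033.0 mm.
Setup B: H = 139²/(18×0.023) + 139 ≈ 46808.1 mm; DoF = Df − Dn = 13331.1 − 8525.5 ≈ 4805.6 mm.
Ratio = 4805.6 / 2033.0 ≈ 2.36.

2.36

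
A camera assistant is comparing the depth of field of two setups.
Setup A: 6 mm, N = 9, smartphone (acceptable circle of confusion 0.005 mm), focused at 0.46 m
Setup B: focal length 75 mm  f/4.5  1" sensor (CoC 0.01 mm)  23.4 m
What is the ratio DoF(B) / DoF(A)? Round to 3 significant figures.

11.7

Setup A: H = 6²/(9×0.005) + 6 ≈ 806.0 mm; DoF = Df − Dn = 1063.58 − 293.46 ≈ 770.12 mm.
Setup B: H = 75²/(4.5×0.01) + 75 ≈ 125075.0 mm; DoF = Df − Dn = 28768.1 − 19720.2 ≈ 9047.9 mm.
Ratio = 9047.9 / 770.12 ≈ 11.7.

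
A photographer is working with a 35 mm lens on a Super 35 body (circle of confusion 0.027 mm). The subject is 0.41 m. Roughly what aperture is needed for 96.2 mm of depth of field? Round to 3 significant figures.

f/14

Write h = H − f = f²/(N·c). The thin-lens limits are Dn = s·h/(h + (s−f)) and Df = s·h/(h − (s−f)), so DoF = Df − Dn = 2·s·(s−f)·h / (h² − (s−f)²).
That is a quadratic in h: DoF·h² − 2·s·(s−f)·h − DoF·(s−f)² = 0 ⇒ h = (s−f)·(s + √(s² + DoF²)) / DoF = 375 × (410 + √(410² + 96.2²)) / 96.2 = 375 × (410 + 421.135) / 96.2 ≈ 3239.9 mm.
Then N = f²/(c·h) = 35² / (0.027 × 3239.9) = 1225 / 87.476 ≈ 14.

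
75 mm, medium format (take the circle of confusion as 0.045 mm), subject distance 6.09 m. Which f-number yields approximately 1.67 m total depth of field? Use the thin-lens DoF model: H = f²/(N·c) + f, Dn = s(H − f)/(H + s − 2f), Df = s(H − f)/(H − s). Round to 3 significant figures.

Write h = H − f = f²/(N·c). The thin-lens limits are Dn = s·h/(h + (s−f)) and Df = s·h/(h − (s−f)), so DoF = Df − Dn = 2·s·(s−f)·h / (h² − (s−f)²).
That is a quadratic in h: DoF·h² − 2·s·(s−f)·h − DoF·(s−f)² = 0 ⇒ h = (s−f)·(s + √(s² + DoF²)) / DoF = 6015 × (6090 + √(6090² + 1670²)) / 1670 = 6015 × (6090 + 6314.82) / 1670 ≈ 44680 mm.
Then N = f²/(c·h) = 75² / (0.045 × 44680) = 5625 / 2010.6 ≈ 2.80.

f/2.80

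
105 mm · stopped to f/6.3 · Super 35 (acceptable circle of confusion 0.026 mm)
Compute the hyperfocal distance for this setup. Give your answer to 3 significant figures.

Hyperfocal distance H = f²/(N·c) + f = 105²/(6.3 × 0.026) + 105 = 11025/0.1638 + 105 ≈ 67412.7 mm ≈ 67.4 m.

67.4 m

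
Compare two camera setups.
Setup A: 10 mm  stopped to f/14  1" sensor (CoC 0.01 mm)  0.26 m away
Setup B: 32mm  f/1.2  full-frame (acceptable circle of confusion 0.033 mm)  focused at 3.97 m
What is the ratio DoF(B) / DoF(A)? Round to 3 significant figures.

Setup A: H = 10²/(14×0.01) + 10 ≈ 724.3 mm; DoF = Df − Dn = 400.00 − 192.59 ≈ 207.41 mm.
Setup B: H = 32²/(1.2×0.033) + 32 ≈ 25890.6 mm; DoF = Df − Dn = 4683.2 − 3445.3 ≈ 1237.9 mm.
Ratio = 1237.9 / 207.41 ≈ 5.97.

5.97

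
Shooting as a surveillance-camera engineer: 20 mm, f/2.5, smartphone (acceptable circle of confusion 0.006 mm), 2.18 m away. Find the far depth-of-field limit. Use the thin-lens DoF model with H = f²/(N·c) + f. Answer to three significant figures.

Hyperfocal distance H = f²/(N·c) + f = 20²/(2.5 × 0.006) + 20 = 400/0.015 + 20 ≈ 26686.7 mm ≈ 26.69 m.
Far limit Df = s·(H − f)/(H − s) = 2180 × (26686.7 − 20) / (26686.7 − 2180) = 2180 × 26666.7 / 24506.7 ≈ 2372.1 mm ≈ 2.37 m.

2.37 m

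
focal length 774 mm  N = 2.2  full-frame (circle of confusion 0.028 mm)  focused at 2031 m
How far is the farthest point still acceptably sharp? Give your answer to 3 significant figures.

2570 m

Hyperfocal distance H = f²/(N·c) + f = 774²/(2.2 × 0.028) + 774 = 599076/0.0616 + 774 ≈ 9726033.7 mm ≈ 9726 m.
Far limit Df = s·(H − f)/(H − s) = 2031000 × (9726033.7 − 774) / (9726033.7 − 2031000) = 2031000 × 9725259.7 / 7695033.7 ≈ 2566851 mm ≈ 2570 m.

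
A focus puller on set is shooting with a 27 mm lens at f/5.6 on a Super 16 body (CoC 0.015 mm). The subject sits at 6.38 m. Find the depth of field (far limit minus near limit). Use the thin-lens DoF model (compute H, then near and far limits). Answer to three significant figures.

20.1 m

Hyperfocal distance H = f²/(N·c) + f = 27²/(5.6 × 0.015) + 27 = 729/0.084 + 27 ≈ 8705.6 mm ≈ 8.706 m.
Near limit Dn = s·(H − f)/(H + s − 2f) = 6380 × (8705.6 − 27) / (8705.6 + 6380 − 2 × 27) = 6380 × 8678.6 / 15031.6 ≈ 3684 mm.
Far limit Df = s·(H − f)/(H − s) = 6380 × (8705.6 − 27) / (8705.6 − 6380) = 6380 × 8678.6 / 2325.6 ≈ 23809 mm.
Depth of field = Df − Dn = 23809 − 3684 ≈ 20125 mm ≈ 20.1 m.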